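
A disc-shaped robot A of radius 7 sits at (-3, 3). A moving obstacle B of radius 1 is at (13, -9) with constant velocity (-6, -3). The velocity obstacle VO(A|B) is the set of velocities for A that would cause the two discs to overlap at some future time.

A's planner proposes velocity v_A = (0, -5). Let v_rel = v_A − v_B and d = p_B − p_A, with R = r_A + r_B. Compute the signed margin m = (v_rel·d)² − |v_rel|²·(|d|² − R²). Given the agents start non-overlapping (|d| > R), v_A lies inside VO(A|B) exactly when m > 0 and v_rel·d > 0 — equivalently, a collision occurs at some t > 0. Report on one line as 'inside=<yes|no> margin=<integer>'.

d = (16, -12),  |d|² = 400;  R = 7+1 = 8,  c = 400−8² = 336
v_rel = (6, -2),  |v_rel|² = 40;  v_rel·d = (6)·(16) + (-2)·(-12) = 120
40·t² − 240·t + 336 = 0  ⇒  m = 120² − 40·336 = 960
m = 960 > 0,  v_rel·d = 120 > 0  ⇒  inside

inside=yes margin=960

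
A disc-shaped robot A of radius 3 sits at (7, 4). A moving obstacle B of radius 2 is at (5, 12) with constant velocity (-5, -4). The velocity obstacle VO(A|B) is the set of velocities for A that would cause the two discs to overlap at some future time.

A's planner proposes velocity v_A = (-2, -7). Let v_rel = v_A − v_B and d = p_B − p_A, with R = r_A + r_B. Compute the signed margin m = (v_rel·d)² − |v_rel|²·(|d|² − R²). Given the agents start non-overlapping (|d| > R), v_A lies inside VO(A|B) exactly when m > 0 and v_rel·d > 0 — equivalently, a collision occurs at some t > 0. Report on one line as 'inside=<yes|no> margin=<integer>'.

d = (-2, 8),  |d|² = 68;  R = 3+2 = 5,  c = 68−5² = 43
v_rel = (3, -3),  |v_rel|² = 18;  v_rel·d = (3)·(-2) + (-3)·(8) = -30
18·t² + 60·t + 43 = 0  ⇒  m = (-30)² − 18·43 = 126
m = 126 > 0,  v_rel·d = -30 < 0  ⇒  outside

inside=no margin=126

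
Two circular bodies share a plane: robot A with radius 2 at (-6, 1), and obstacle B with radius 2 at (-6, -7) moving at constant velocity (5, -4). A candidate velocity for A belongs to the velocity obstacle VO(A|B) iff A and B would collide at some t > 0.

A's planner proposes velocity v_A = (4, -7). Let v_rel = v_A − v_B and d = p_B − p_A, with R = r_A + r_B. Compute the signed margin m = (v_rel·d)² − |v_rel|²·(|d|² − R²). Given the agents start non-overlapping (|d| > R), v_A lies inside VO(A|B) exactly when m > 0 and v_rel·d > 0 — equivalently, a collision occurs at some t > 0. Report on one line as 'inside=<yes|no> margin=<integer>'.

d = (0, -8),  |d|² = 64;  R = 2+2 = 4,  c = 64−4² = 48
v_rel = (-1, -3),  |v_rel|² = 10;  v_rel·d = (-1)·(0) + (-3)·(-8) = 24
10·t² − 48·t + 48 = 0  ⇒  m = 24² − 10·48 = 96
m = 96 > 0,  v_rel·d = 24 > 0  ⇒  inside

inside=yes margin=96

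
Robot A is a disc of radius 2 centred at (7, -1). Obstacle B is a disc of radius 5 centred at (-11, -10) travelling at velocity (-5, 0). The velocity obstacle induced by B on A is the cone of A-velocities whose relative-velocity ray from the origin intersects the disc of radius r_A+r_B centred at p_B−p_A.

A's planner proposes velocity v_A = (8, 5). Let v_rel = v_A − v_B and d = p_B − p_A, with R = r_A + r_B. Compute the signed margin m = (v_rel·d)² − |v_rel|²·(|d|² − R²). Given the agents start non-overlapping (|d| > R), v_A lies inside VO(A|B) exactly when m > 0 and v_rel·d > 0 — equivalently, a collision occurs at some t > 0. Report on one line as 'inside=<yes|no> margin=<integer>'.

d = (-18, -9),  |d|² = 405;  R = 2+5 = 7,  c = 405−7² = 356
v_rel = (13, 5),  |v_rel|² = 194;  v_rel·d = (13)·(-18) + (5)·(-9) = -279
194·t² + 558·t + 356 = 0  ⇒  m = (-279)² − 194·356 = 8777
m = 8777 > 0,  v_rel·d = -279 < 0  ⇒  outside

inside=no margin=8777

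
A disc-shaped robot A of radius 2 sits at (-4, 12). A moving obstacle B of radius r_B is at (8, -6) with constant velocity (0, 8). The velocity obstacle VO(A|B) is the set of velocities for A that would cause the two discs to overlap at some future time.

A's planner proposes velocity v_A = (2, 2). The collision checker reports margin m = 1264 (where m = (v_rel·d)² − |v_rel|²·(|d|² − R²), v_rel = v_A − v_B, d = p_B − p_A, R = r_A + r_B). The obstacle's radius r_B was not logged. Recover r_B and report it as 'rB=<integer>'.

m = 1264
d = (12, -18);  v_rel = (2, -6),  |v_rel|² = 40
v_rel×d = (2)·(-18) − (-6)·(12) = 36
since m = R²·40 − 36²:  R² = (1296 + 1264) / 40 = 64
R = √64 = 8  ⇒  r_B = 8 − 2 = 6

rB=6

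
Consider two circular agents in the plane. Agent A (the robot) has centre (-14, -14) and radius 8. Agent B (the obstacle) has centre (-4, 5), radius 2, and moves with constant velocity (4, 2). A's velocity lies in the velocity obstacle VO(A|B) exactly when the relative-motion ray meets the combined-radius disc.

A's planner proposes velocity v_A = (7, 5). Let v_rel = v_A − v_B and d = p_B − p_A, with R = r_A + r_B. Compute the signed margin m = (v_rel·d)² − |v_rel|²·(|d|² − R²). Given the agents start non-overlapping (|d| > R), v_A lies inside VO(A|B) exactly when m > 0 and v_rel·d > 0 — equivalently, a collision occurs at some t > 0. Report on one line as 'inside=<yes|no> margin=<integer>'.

d = (10, 19),  |d|² = 461;  R = 8+2 = 10,  c = 461−10² = 361
v_rel = (3, 3),  |v_rel|² = 18;  v_rel·d = (3)·(10) + (3)·(19) = 87
18·t² − 174·t + 361 = 0  ⇒  m = 87² − 18·361 = 1071
m = 1071 > 0,  v_rel·d = 87 > 0  ⇒  inside

inside=yes margin=1071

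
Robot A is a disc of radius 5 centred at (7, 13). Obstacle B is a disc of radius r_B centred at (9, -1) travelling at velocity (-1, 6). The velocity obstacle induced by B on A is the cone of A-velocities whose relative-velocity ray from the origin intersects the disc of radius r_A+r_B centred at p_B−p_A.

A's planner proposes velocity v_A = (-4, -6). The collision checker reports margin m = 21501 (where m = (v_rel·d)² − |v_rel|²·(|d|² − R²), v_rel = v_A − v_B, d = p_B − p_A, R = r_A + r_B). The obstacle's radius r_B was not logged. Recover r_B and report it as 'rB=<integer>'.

m = 21501
d = (2, -14);  v_rel = (-3, -12),  |v_rel|² = 153
v_rel×d = (-3)·(-14) − (-12)·(2) = 66
since m = R²·153 − 66²:  R² = (4356 + 21501) / 153 = 169
R = √169 = 13  ⇒  r_B = 13 − 5 = 8

rB=8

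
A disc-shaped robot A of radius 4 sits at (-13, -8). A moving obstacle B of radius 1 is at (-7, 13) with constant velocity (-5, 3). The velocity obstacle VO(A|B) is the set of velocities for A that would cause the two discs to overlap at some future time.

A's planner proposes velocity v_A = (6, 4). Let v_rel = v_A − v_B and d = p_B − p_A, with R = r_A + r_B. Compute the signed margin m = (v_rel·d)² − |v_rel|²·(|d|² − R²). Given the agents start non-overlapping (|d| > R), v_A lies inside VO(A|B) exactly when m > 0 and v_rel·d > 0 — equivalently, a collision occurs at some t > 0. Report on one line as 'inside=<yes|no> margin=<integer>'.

d = (6, 21),  |d|² = 477;  R = 4+1 = 5,  c = 477−5² = 452
v_rel = (11, 1),  |v_rel|² = 122;  v_rel·d = (11)·(6) + (1)·(21) = 87
122·t² − 174·t + 452 = 0  ⇒  m = 87² − 122·452 = -47575
m = -47575 < 0,  v_rel·d = 87 > 0  ⇒  outside

inside=no margin=-47575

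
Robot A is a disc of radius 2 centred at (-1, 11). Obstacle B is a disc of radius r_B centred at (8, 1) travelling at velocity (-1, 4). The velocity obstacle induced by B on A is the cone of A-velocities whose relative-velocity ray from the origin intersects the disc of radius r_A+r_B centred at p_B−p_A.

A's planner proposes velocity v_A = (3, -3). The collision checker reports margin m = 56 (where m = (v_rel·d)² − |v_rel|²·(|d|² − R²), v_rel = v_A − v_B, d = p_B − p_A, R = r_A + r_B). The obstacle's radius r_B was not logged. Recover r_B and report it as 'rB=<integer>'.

m = 56
d = (9, -10);  v_rel = (4, -7),  |v_rel|² = 65
v_rel×d = (4)·(-10) − (-7)·(9) = 23
since m = R²·65 − 23²:  R² = (529 + 56) / 65 = 9
R = √9 = 3  ⇒  r_B = 3 − 2 = 1

rB=1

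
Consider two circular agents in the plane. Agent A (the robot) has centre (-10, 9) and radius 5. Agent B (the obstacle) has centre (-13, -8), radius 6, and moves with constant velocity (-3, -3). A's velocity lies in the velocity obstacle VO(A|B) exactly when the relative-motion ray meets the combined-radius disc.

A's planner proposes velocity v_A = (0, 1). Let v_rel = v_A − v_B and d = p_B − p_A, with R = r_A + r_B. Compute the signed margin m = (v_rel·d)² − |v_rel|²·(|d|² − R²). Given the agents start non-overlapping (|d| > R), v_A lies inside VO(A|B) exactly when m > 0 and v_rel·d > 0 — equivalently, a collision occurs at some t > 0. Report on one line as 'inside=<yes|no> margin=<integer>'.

d = (-3, -17),  |d|² = 298;  R = 5+6 = 11,  c = 298−11² = 177
v_rel = (3, 4),  |v_rel|² = 25;  v_rel·d = (3)·(-3) + (4)·(-17) = -77
25·t² + 154·t + 177 = 0  ⇒  m = (-77)² − 25·177 = 1504
m = 1504 > 0,  v_rel·d = -77 < 0  ⇒  outside

inside=no margin=1504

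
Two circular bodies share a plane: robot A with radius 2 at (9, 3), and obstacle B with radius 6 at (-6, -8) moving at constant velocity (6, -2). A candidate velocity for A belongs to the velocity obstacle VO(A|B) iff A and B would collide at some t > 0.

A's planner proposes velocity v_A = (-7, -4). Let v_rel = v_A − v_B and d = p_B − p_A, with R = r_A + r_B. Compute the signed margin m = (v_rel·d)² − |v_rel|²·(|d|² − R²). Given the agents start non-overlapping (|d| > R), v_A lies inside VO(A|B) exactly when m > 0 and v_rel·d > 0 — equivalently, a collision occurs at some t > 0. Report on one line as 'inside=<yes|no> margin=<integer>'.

d = (-15, -11),  |d|² = 346;  R = 2+6 = 8,  c = 346−8² = 282
v_rel = (-13, -2),  |v_rel|² = 173;  v_rel·d = (-13)·(-15) + (-2)·(-11) = 217
173·t² − 434·t + 282 = 0  ⇒  m = 217² − 173·282 = -1697
m = -1697 < 0,  v_rel·d = 217 > 0  ⇒  outside

inside=no margin=-1697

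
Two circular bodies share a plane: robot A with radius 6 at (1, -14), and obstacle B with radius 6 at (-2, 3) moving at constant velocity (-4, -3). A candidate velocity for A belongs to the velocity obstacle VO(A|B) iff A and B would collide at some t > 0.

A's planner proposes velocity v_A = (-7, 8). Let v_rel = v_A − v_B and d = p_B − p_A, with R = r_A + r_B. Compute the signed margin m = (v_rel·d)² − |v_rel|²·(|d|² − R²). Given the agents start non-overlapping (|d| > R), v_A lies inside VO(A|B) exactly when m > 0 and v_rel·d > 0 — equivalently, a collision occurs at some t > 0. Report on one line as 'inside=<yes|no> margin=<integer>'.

d = (-3, 17),  |d|² = 298;  R = 6+6 = 12,  c = 298−12² = 154
v_rel = (-3, 11),  |v_rel|² = 130;  v_rel·d = (-3)·(-3) + (11)·(17) = 196
130·t² − 392·t + 154 = 0  ⇒  m = 196² − 130·154 = 18396
m = 18396 > 0,  v_rel·d = 196 > 0  ⇒  inside

inside=yes margin=18396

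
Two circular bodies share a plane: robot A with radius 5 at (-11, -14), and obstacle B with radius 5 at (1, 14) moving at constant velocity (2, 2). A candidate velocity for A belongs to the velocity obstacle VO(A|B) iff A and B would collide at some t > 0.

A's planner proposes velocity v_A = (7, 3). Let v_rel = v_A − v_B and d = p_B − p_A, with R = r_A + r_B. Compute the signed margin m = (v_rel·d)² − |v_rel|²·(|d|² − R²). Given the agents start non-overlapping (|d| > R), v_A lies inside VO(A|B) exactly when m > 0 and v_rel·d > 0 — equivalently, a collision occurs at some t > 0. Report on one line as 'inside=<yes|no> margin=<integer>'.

d = (12, 28),  |d|² = 928;  R = 5+5 = 10,  c = 928−10² = 828
v_rel = (5, 1),  |v_rel|² = 26;  v_rel·d = (5)·(12) + (1)·(28) = 88
26·t² − 176·t + 828 = 0  ⇒  m = 88² − 26·828 = -13784
m = -13784 < 0,  v_rel·d = 88 > 0  ⇒  outside

inside=no margin=-13784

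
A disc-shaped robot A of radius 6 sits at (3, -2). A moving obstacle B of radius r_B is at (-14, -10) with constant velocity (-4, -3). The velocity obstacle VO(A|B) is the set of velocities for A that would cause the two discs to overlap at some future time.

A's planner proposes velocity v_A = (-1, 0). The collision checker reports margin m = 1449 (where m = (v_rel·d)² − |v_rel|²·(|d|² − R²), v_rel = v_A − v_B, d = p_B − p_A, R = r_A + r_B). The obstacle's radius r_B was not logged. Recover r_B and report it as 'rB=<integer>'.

m = 1449
d = (-17, -8);  v_rel = (3, 3),  |v_rel|² = 18
v_rel×d = (3)·(-8) − (3)·(-17) = 27
since m = R²·18 − 27²:  R² = (729 + 1449) / 18 = 121
R = √121 = 11  ⇒  r_B = 11 − 6 = 5

rB=5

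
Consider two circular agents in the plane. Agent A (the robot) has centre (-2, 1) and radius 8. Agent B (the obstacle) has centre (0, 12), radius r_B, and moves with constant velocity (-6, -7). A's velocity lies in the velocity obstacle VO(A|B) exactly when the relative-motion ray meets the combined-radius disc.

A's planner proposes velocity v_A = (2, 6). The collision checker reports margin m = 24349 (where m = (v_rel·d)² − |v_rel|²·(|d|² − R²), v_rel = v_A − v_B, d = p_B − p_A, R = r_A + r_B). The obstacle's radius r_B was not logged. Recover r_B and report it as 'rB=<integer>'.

m = 24349
d = (2, 11);  v_rel = (8, 13),  |v_rel|² = 233
v_rel×d = (8)·(11) − (13)·(2) = 62
since m = R²·233 − 62²:  R² = (3844 + 24349) / 233 = 121
R = √121 = 11  ⇒  r_B = 11 − 8 = 3

rB=3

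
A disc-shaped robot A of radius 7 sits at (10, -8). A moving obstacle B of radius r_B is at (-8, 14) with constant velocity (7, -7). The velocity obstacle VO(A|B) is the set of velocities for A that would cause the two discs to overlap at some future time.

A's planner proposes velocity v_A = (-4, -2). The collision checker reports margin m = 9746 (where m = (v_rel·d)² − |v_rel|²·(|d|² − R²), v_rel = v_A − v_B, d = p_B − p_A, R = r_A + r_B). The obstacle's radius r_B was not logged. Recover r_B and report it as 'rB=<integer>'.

m = 9746
d = (-18, 22);  v_rel = (-11, 5),  |v_rel|² = 146
v_rel×d = (-11)·(22) − (5)·(-18) = -152
since m = R²·146 − (-152)²:  R² = (23104 + 9746) / 146 = 225
R = √225 = 15  ⇒  r_B = 15 − 7 = 8

rB=8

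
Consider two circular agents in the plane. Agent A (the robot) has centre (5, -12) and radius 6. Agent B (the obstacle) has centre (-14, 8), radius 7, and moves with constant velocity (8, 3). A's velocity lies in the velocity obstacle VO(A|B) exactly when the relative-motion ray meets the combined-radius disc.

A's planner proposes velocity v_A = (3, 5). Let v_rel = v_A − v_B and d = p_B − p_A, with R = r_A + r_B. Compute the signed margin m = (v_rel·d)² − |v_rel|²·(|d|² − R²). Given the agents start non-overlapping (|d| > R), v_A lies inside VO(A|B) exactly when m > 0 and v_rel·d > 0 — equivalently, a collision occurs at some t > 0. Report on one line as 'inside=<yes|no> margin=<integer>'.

d = (-19, 20),  |d|² = 761;  R = 6+7 = 13,  c = 761−13² = 592
v_rel = (-5, 2),  |v_rel|² = 29;  v_rel·d = (-5)·(-19) + (2)·(20) = 135
29·t² − 270·t + 592 = 0  ⇒  m = 135² − 29·592 = 1057
m = 1057 > 0,  v_rel·d = 135 > 0  ⇒  inside

inside=yes margin=1057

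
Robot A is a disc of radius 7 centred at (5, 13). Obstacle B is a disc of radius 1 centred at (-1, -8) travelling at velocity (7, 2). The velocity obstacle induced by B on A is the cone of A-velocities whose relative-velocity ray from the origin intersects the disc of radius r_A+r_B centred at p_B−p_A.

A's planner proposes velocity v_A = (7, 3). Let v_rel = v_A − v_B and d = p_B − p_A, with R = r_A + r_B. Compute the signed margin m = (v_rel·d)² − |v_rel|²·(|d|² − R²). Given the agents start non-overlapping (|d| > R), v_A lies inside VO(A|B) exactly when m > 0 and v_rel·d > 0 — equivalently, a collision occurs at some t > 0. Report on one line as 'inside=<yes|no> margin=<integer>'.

d = (-6, -21),  |d|² = 477;  R = 7+1 = 8,  c = 477−8² = 413
v_rel = (0, 1),  |v_rel|² = 1;  v_rel·d = (0)·(-6) + (1)·(-21) = -21
1·t² + 42·t + 413 = 0  ⇒  m = (-21)² − 1·413 = 28
m = 28 > 0,  v_rel·d = -21 < 0  ⇒  outside

inside=no margin=28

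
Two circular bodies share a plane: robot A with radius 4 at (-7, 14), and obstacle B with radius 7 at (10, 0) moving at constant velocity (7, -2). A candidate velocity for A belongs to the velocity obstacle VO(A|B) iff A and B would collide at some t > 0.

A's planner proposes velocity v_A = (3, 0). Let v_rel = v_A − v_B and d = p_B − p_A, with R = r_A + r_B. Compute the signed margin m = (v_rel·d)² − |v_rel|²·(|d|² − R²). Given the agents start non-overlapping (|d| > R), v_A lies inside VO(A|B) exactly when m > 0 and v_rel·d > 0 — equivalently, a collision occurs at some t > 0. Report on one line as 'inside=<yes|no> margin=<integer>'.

d = (17, -14),  |d|² = 485;  R = 4+7 = 11,  c = 485−11² = 364
v_rel = (-4, 2),  |v_rel|² = 20;  v_rel·d = (-4)·(17) + (2)·(-14) = -96
20·t² + 192·t + 364 = 0  ⇒  m = (-96)² − 20·364 = 1936
m = 1936 > 0,  v_rel·d = -96 < 0  ⇒  outside

inside=no margin=1936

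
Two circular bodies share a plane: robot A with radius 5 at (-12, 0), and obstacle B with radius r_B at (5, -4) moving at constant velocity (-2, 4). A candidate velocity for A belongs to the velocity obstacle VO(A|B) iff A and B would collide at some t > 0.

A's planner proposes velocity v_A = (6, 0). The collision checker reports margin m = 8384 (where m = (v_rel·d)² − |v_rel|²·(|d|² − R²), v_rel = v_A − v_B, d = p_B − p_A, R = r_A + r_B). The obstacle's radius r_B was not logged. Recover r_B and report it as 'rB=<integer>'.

m = 8384
d = (17, -4);  v_rel = (8, -4),  |v_rel|² = 80
v_rel×d = (8)·(-4) − (-4)·(17) = 36
since m = R²·80 − 36²:  R² = (1296 + 8384) / 80 = 121
R = √121 = 11  ⇒  r_B = 11 − 5 = 6

rB=6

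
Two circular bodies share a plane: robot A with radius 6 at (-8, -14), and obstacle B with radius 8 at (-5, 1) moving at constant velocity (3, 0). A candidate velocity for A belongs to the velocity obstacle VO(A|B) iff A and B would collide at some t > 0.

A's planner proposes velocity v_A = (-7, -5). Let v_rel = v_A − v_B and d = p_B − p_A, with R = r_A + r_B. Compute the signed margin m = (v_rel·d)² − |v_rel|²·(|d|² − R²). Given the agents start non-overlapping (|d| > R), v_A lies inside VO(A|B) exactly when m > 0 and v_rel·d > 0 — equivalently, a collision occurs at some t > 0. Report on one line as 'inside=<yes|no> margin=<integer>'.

d = (3, 15),  |d|² = 234;  R = 6+8 = 14,  c = 234−14² = 38
v_rel = (-10, -5),  |v_rel|² = 125;  v_rel·d = (-10)·(3) + (-5)·(15) = -105
125·t² + 210·t + 38 = 0  ⇒  m = (-105)² − 125·38 = 6275
m = 6275 > 0,  v_rel·d = -105 < 0  ⇒  outside

inside=no margin=6275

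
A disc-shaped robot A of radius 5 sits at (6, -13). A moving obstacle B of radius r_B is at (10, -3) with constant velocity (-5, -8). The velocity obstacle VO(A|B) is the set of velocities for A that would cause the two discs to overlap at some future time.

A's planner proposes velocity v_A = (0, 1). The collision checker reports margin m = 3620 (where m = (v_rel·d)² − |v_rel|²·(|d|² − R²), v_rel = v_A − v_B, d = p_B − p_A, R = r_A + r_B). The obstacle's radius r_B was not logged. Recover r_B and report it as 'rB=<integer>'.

m = 3620
d = (4, 10);  v_rel = (5, 9),  |v_rel|² = 106
v_rel×d = (5)·(10) − (9)·(4) = 14
since m = R²·106 − 14²:  R² = (196 + 3620) / 106 = 36
R = √36 = 6  ⇒  r_B = 6 − 5 = 1

rB=1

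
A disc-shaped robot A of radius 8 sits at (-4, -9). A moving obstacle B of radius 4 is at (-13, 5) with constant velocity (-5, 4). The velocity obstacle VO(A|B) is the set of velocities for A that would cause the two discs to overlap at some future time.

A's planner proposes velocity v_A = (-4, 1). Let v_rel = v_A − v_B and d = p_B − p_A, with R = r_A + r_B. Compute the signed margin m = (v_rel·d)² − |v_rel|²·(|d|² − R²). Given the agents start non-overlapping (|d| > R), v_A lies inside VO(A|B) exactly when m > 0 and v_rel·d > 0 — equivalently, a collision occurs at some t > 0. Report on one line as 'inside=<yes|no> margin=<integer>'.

d = (-9, 14),  |d|² = 277;  R = 8+4 = 12,  c = 277−12² = 133
v_rel = (1, -3),  |v_rel|² = 10;  v_rel·d = (1)·(-9) + (-3)·(14) = -51
10·t² + 102·t + 133 = 0  ⇒  m = (-51)² − 10·133 = 1271
m = 1271 > 0,  v_rel·d = -51 < 0  ⇒  outside

inside=no margin=1271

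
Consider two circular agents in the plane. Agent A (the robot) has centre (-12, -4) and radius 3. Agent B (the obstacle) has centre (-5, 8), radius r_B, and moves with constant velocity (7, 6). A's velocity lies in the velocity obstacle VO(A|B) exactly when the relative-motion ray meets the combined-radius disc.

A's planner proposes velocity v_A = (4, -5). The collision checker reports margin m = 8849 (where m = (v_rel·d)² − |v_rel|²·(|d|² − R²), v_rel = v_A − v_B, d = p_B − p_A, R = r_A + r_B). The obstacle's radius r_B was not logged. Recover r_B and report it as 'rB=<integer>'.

m = 8849
d = (7, 12);  v_rel = (-3, -11),  |v_rel|² = 130
v_rel×d = (-3)·(12) − (-11)·(7) = 41
since m = R²·130 − 41²:  R² = (1681 + 8849) / 130 = 81
R = √81 = 9  ⇒  r_B = 9 − 3 = 6

rB=6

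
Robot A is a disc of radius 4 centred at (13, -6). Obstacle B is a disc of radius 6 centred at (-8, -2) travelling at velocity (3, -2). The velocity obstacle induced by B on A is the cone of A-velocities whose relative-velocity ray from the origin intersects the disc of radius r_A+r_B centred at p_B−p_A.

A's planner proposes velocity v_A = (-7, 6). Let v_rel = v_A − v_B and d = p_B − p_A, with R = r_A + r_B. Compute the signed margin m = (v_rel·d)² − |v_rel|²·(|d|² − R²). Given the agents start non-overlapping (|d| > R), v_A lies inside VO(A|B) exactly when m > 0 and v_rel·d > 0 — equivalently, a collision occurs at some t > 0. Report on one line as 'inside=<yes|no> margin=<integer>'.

d = (-21, 4),  |d|² = 457;  R = 4+6 = 10,  c = 457−10² = 357
v_rel = (-10, 8),  |v_rel|² = 164;  v_rel·d = (-10)·(-21) + (8)·(4) = 242
164·t² − 484·t + 357 = 0  ⇒  m = 242² − 164·357 = 16
m = 16 > 0,  v_rel·d = 242 > 0  ⇒  inside

inside=yes margin=16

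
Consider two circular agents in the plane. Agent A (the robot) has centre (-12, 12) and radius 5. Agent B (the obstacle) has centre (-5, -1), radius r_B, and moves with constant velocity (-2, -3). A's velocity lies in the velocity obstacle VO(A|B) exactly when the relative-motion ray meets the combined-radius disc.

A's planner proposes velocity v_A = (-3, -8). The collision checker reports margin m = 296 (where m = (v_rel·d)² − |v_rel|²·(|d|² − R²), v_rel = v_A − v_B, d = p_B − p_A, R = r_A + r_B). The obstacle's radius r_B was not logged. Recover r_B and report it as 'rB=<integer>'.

m = 296
d = (7, -13);  v_rel = (-1, -5),  |v_rel|² = 26
v_rel×d = (-1)·(-13) − (-5)·(7) = 48
since m = R²·26 − 48²:  R² = (2304 + 296) / 26 = 100
R = √100 = 10  ⇒  r_B = 10 − 5 = 5

rB=5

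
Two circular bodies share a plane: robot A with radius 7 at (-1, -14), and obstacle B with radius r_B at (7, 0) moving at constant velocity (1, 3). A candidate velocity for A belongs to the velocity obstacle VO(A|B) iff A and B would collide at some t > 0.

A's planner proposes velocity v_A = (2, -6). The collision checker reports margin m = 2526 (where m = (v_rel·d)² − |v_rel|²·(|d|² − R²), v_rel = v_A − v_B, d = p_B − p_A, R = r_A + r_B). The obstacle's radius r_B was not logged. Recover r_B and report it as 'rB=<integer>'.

m = 2526
d = (8, 14);  v_rel = (1, -9),  |v_rel|² = 82
v_rel×d = (1)·(14) − (-9)·(8) = 86
since m = R²·82 − 86²:  R² = (7396 + 2526) / 82 = 121
R = √121 = 11  ⇒  r_B = 11 − 7 = 4

rB=4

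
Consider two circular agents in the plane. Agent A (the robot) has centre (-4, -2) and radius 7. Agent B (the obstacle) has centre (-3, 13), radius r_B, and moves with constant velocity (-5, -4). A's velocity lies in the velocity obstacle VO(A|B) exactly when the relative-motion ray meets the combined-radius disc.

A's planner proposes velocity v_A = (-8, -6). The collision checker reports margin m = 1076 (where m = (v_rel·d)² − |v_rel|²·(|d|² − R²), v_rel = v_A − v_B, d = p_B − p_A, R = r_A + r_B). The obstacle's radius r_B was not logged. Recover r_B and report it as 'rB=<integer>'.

m = 1076
d = (1, 15);  v_rel = (-3, -2),  |v_rel|² = 13
v_rel×d = (-3)·(15) − (-2)·(1) = -43
since m = R²·13 − (-43)²:  R² = (1849 + 1076) / 13 = 225
R = √225 = 15  ⇒  r_B = 15 − 7 = 8

rB=8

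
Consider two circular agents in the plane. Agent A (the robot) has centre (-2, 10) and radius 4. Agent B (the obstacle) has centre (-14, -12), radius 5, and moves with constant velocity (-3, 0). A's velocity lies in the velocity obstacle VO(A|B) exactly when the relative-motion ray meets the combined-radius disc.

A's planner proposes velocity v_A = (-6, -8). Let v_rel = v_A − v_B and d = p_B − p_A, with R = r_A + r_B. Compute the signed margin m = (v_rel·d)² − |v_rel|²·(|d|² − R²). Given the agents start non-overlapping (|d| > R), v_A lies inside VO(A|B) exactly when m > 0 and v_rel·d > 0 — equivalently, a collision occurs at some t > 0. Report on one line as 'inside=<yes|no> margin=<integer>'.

d = (-12, -22),  |d|² = 628;  R = 4+5 = 9,  c = 628−9² = 547
v_rel = (-3, -8),  |v_rel|² = 73;  v_rel·d = (-3)·(-12) + (-8)·(-22) = 212
73·t² − 424·t + 547 = 0  ⇒  m = 212² − 73·547 = 5013
m = 5013 > 0,  v_rel·d = 212 > 0  ⇒  inside

inside=yes margin=5013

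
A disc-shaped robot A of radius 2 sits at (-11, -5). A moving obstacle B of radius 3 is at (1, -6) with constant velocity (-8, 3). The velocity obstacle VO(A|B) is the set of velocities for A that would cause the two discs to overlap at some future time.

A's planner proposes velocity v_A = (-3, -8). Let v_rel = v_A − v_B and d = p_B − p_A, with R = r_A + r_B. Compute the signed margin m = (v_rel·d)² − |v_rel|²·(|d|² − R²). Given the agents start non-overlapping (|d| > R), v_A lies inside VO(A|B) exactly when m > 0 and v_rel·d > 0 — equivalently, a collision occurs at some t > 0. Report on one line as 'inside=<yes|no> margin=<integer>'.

d = (12, -1),  |d|² = 145;  R = 2+3 = 5,  c = 145−5² = 120
v_rel = (5, -11),  |v_rel|² = 146;  v_rel·d = (5)·(12) + (-11)·(-1) = 71
146·t² − 142·t + 120 = 0  ⇒  m = 71² − 146·120 = -12479
m = -12479 < 0,  v_rel·d = 71 > 0  ⇒  outside

inside=no margin=-12479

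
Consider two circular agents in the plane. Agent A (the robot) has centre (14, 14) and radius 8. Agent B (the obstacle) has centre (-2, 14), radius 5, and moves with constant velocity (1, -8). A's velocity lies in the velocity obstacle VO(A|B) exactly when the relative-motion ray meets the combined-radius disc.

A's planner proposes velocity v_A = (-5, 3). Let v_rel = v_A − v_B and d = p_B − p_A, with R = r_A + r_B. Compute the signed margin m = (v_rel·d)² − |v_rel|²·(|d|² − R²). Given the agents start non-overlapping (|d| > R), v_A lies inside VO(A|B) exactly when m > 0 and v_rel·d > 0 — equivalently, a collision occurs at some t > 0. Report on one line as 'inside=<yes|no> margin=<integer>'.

d = (-16, 0),  |d|² = 256;  R = 8+5 = 13,  c = 256−13² = 87
v_rel = (-6, 11),  |v_rel|² = 157;  v_rel·d = (-6)·(-16) + (11)·(0) = 96
157·t² − 192·t + 87 = 0  ⇒  m = 96² − 157·87 = -4443
m = -4443 < 0,  v_rel·d = 96 > 0  ⇒  outside

inside=no margin=-4443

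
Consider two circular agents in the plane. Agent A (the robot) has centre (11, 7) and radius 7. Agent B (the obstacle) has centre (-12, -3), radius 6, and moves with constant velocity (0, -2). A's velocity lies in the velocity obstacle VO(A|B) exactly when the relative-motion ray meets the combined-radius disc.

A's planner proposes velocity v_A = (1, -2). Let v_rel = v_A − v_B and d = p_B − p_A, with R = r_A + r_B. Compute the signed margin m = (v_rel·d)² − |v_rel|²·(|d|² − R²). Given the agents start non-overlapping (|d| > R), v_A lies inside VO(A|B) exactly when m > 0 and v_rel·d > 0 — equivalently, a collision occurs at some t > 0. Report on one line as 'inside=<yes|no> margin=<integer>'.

d = (-23, -10),  |d|² = 629;  R = 7+6 = 13,  c = 629−13² = 460
v_rel = (1, 0),  |v_rel|² = 1;  v_rel·d = (1)·(-23) + (0)·(-10) = -23
1·t² + 46·t + 460 = 0  ⇒  m = (-23)² − 1·460 = 69
m = 69 > 0,  v_rel·d = -23 < 0  ⇒  outside

inside=no margin=69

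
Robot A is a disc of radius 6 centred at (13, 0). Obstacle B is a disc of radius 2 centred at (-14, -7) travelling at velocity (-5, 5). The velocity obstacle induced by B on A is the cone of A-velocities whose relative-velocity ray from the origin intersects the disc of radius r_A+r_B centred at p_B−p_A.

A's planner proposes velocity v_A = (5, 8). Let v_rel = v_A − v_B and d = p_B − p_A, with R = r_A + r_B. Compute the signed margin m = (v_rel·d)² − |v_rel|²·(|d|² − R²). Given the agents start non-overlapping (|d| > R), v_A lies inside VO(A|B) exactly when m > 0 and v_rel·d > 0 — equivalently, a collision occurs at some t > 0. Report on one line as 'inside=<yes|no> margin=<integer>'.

d = (-27, -7),  |d|² = 778;  R = 6+2 = 8,  c = 778−8² = 714
v_rel = (10, 3),  |v_rel|² = 109;  v_rel·d = (10)·(-27) + (3)·(-7) = -291
109·t² + 582·t + 714 = 0  ⇒  m = (-291)² − 109·714 = 6855
m = 6855 > 0,  v_rel·d = -291 < 0  ⇒  outside

inside=no margin=6855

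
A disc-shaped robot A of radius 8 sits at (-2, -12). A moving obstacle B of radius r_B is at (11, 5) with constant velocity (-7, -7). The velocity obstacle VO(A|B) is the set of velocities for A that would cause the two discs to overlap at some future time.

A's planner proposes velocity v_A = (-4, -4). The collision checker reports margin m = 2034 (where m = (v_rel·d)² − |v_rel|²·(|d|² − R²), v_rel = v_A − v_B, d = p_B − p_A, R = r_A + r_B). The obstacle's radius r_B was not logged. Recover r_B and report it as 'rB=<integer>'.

m = 2034
d = (13, 17);  v_rel = (3, 3),  |v_rel|² = 18
v_rel×d = (3)·(17) − (3)·(13) = 12
since m = R²·18 − 12²:  R² = (144 + 2034) / 18 = 121
R = √121 = 11  ⇒  r_B = 11 − 8 = 3

rB=3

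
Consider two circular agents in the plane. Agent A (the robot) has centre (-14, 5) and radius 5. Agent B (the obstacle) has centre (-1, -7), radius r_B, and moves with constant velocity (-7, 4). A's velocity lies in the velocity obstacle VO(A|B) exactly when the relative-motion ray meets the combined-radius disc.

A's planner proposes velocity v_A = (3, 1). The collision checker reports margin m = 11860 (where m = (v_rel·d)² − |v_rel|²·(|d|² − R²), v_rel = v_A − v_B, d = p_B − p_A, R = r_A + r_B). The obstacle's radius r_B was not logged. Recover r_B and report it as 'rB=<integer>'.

m = 11860
d = (13, -12);  v_rel = (10, -3),  |v_rel|² = 109
v_rel×d = (10)·(-12) − (-3)·(13) = -81
since m = R²·109 − (-81)²:  R² = (6561 + 11860) / 109 = 169
R = √169 = 13  ⇒  r_B = 13 − 5 = 8

rB=8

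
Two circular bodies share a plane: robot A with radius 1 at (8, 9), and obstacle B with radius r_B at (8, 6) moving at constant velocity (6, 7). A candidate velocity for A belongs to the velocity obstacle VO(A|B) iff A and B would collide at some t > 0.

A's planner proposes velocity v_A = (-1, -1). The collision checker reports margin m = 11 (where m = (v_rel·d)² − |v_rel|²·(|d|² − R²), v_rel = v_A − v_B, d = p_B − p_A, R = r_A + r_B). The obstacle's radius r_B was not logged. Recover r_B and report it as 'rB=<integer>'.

m = 11
d = (0, -3);  v_rel = (-7, -8),  |v_rel|² = 113
v_rel×d = (-7)·(-3) − (-8)·(0) = 21
since m = R²·113 − 21²:  R² = (441 + 11) / 113 = 4
R = √4 = 2  ⇒  r_B = 2 − 1 = 1

rB=1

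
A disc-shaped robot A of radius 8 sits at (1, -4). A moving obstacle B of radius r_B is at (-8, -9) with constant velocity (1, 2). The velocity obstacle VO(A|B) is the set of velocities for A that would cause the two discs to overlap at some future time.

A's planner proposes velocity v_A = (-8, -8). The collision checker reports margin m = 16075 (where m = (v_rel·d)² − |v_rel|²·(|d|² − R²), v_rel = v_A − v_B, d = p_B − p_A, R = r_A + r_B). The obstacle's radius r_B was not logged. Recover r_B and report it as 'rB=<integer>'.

m = 16075
d = (-9, -5);  v_rel = (-9, -10),  |v_rel|² = 181
v_rel×d = (-9)·(-5) − (-10)·(-9) = -45
since m = R²·181 − (-45)²:  R² = (2025 + 16075) / 181 = 100
R = √100 = 10  ⇒  r_B = 10 − 8 = 2

rB=2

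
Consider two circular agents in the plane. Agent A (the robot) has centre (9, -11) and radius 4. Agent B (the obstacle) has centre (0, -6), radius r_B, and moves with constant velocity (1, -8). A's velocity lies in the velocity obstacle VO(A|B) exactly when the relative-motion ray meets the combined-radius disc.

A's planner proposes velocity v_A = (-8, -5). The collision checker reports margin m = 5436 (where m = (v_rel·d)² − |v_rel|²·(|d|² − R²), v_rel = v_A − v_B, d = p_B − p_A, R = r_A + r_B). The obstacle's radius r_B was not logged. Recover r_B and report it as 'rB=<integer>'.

m = 5436
d = (-9, 5);  v_rel = (-9, 3),  |v_rel|² = 90
v_rel×d = (-9)·(5) − (3)·(-9) = -18
since m = R²·90 − (-18)²:  R² = (324 + 5436) / 90 = 64
R = √64 = 8  ⇒  r_B = 8 − 4 = 4

rB=4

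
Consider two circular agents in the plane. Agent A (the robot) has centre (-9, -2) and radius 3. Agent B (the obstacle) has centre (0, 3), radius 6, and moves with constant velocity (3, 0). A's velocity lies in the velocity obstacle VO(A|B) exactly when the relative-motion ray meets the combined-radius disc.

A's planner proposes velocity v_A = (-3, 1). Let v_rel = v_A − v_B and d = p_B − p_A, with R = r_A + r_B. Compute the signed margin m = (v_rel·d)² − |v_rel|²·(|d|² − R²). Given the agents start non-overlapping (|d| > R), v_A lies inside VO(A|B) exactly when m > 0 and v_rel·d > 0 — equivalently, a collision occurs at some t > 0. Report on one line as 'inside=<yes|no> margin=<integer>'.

d = (9, 5),  |d|² = 106;  R = 3+6 = 9,  c = 106−9² = 25
v_rel = (-6, 1),  |v_rel|² = 37;  v_rel·d = (-6)·(9) + (1)·(5) = -49
37·t² + 98·t + 25 = 0  ⇒  m = (-49)² − 37·25 = 1476
m = 1476 > 0,  v_rel·d = -49 < 0  ⇒  outside

inside=no margin=1476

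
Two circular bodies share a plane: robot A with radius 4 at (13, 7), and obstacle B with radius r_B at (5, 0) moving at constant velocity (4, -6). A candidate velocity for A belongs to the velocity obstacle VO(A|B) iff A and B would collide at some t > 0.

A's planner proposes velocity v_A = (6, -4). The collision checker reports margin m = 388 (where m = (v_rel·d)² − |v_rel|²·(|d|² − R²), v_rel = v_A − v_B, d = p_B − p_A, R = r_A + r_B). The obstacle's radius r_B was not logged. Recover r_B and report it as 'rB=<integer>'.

m = 388
d = (-8, -7);  v_rel = (2, 2),  |v_rel|² = 8
v_rel×d = (2)·(-7) − (2)·(-8) = 2
since m = R²·8 − 2²:  R² = (4 + 388) / 8 = 49
R = √49 = 7  ⇒  r_B = 7 − 4 = 3

rB=3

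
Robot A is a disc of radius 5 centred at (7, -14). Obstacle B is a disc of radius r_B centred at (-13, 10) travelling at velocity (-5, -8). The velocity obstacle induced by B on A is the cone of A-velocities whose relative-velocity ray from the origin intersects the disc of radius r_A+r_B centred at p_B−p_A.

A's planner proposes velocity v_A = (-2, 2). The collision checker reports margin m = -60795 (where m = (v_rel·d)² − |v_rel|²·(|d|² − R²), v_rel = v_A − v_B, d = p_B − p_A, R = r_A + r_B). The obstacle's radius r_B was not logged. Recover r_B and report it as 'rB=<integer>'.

m = -60795
d = (-20, 24);  v_rel = (3, 10),  |v_rel|² = 109
v_rel×d = (3)·(24) − (10)·(-20) = 272
since m = R²·109 − 272²:  R² = (73984 + -60795) / 109 = 121
R = √121 = 11  ⇒  r_B = 11 − 5 = 6

rB=6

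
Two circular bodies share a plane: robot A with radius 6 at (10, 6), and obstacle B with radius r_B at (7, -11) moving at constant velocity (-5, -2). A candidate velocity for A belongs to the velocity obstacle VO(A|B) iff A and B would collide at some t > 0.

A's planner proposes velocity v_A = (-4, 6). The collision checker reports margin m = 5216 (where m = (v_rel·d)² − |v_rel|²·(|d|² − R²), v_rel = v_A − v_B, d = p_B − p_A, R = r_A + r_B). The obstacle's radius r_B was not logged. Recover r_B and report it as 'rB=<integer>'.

m = 5216
d = (-3, -17);  v_rel = (1, 8),  |v_rel|² = 65
v_rel×d = (1)·(-17) − (8)·(-3) = 7
since m = R²·65 − 7²:  R² = (49 + 5216) / 65 = 81
R = √81 = 9  ⇒  r_B = 9 − 6 = 3

rB=3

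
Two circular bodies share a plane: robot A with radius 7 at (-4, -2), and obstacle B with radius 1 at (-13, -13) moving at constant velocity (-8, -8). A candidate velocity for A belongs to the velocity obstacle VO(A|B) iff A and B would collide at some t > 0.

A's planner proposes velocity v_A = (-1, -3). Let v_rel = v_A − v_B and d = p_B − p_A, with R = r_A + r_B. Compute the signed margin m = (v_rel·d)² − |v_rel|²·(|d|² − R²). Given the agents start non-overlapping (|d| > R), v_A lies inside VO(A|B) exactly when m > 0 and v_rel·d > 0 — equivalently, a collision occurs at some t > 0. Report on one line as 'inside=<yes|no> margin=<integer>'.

d = (-9, -11),  |d|² = 202;  R = 7+1 = 8,  c = 202−8² = 138
v_rel = (7, 5),  |v_rel|² = 74;  v_rel·d = (7)·(-9) + (5)·(-11) = -118
74·t² + 236·t + 138 = 0  ⇒  m = (-118)² − 74·138 = 3712
m = 3712 > 0,  v_rel·d = -118 < 0  ⇒  outside

inside=no margin=3712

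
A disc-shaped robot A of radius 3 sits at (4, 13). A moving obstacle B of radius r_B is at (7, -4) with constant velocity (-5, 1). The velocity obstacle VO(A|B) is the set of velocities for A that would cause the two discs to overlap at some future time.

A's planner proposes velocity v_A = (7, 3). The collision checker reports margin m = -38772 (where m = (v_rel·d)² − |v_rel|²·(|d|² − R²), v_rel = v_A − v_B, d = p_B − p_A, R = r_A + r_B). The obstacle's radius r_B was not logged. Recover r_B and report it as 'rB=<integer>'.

m = -38772
d = (3, -17);  v_rel = (12, 2),  |v_rel|² = 148
v_rel×d = (12)·(-17) − (2)·(3) = -210
since m = R²·148 − (-210)²:  R² = (44100 + -38772) / 148 = 36
R = √36 = 6  ⇒  r_B = 6 − 3 = 3

rB=3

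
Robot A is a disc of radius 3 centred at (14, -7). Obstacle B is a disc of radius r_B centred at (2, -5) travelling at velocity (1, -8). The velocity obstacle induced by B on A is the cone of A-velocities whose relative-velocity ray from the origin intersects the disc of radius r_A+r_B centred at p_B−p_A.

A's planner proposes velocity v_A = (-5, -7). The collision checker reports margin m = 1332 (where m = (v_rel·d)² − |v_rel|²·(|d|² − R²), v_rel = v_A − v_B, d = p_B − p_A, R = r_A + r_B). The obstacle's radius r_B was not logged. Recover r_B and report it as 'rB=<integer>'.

m = 1332
d = (-12, 2);  v_rel = (-6, 1),  |v_rel|² = 37
v_rel×d = (-6)·(2) − (1)·(-12) = 0
since m = R²·37 − 0²:  R² = (0 + 1332) / 37 = 36
R = √36 = 6  ⇒  r_B = 6 − 3 = 3

rB=3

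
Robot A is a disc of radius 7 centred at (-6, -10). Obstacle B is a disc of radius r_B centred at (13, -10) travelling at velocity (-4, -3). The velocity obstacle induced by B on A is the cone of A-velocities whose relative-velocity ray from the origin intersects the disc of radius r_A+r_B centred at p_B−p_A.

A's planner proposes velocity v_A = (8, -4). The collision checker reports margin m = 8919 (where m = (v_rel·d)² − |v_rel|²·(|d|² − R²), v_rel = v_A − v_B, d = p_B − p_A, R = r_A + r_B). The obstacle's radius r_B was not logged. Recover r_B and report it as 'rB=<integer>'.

m = 8919
d = (19, 0);  v_rel = (12, -1),  |v_rel|² = 145
v_rel×d = (12)·(0) − (-1)·(19) = 19
since m = R²·145 − 19²:  R² = (361 + 8919) / 145 = 64
R = √64 = 8  ⇒  r_B = 8 − 7 = 1

rB=1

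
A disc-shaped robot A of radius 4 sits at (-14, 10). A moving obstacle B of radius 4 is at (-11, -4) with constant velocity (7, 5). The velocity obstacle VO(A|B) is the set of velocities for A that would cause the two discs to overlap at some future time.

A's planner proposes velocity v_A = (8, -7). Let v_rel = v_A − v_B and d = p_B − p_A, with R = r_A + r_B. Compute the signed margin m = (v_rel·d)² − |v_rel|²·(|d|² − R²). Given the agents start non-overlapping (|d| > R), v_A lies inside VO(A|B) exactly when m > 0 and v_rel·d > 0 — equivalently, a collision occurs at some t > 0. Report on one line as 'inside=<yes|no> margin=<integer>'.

d = (3, -14),  |d|² = 205;  R = 4+4 = 8,  c = 205−8² = 141
v_rel = (1, -12),  |v_rel|² = 145;  v_rel·d = (1)·(3) + (-12)·(-14) = 171
145·t² − 342·t + 141 = 0  ⇒  m = 171² − 145·141 = 8796
m = 8796 > 0,  v_rel·d = 171 > 0  ⇒  inside

inside=yes margin=8796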